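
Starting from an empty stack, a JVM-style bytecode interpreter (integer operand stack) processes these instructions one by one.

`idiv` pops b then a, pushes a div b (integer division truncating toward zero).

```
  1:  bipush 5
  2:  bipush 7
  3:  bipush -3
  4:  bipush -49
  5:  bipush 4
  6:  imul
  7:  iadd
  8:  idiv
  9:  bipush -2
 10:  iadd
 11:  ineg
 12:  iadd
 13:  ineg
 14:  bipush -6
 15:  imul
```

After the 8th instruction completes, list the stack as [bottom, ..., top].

[5, 0]

bipush 5   : [5]
bipush 7   : [5, 7]
bipush -3  : [5, 7, -3]
bipush -49 : [5, 7, -3, -49]
bipush 4   : [5, 7, -3, -49, 4]
imul       : [5, 7, -3, -196]
iadd       : [5, 7, -199]
idiv       : [5, 0]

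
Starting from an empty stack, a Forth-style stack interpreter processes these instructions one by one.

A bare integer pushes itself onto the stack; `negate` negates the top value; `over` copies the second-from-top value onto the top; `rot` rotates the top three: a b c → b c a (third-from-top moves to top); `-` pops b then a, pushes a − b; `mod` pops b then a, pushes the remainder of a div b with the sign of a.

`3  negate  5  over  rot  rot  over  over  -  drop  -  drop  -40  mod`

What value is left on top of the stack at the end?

-3

3       3
negate  -3
5       -3 5
over    -3 5 -3
rot     5 -3 -3
rot     -3 -3 5
over    -3 -3 5 -3
over    -3 -3 5 -3 5
-       -3 -3 5 -8
drop    -3 -3 5
-       -3 -8
drop    -3
-40     -3 -40
mod     -3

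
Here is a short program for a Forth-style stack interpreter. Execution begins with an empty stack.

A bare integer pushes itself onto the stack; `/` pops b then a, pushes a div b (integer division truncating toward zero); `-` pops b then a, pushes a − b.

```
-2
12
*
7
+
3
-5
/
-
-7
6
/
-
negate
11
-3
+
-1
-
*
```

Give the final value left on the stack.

-2      [-2]
12      [-2, 12]
*       [-24]
7       [-24, 7]
+       [-17]
3       [-17, 3]
-5      [-17, 3, -5]
/       [-17, 0]
-       [-17]
-7      [-17, -7]
6       [-17, -7, 6]
/       [-17, -1]
-       [-16]
negate  [16]
11      [16, 11]
-3      [16, 11, -3]
+       [16, 8]
-1      [16, 8, -1]
-       [16, 9]
*       [144]

144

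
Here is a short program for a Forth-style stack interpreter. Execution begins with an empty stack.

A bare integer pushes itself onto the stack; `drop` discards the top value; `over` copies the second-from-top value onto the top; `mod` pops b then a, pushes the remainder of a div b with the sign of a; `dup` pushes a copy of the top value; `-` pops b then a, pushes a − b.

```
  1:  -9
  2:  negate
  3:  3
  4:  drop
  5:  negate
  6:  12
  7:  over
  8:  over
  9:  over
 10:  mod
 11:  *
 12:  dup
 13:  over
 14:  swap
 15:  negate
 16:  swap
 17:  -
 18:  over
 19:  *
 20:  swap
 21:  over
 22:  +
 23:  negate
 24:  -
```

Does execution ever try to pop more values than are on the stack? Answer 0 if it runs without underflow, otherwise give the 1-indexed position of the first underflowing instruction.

0

-9      -9
negate  9
3       9 3
drop    9
negate  -9
12      -9 12
over    -9 12 -9
over    -9 12 -9 12
over    -9 12 -9 12 -9
mod     -9 12 -9 3
*       -9 12 -27
dup     -9 12 -27 -27
over    -9 12 -27 -27 -27
swap    -9 12 -27 -27 -27
negate  -9 12 -27 -27 27
swap    -9 12 -27 27 -27
-       -9 12 -27 54
over    -9 12 -27 54 -27
*       -9 12 -27 -1458
swap    -9 12 -1458 -27
over    -9 12 -1458 -27 -1458
+       -9 12 -1458 -1485
negate  -9 12 -1458 1485
-       -9 12 -2943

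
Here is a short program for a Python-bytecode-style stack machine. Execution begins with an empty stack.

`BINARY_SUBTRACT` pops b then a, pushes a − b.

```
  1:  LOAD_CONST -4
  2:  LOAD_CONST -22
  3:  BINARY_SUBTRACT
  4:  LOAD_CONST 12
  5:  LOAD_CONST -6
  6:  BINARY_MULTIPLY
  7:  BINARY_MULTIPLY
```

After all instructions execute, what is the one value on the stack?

LOAD_CONST -4   → -4
LOAD_CONST -22  → -4 -22
BINARY_SUBTRACT → 18
LOAD_CONST 12   → 18 12
LOAD_CONST -6   → 18 12 -6
BINARY_MULTIPLY → 18 -72
BINARY_MULTIPLY → -1296

-1296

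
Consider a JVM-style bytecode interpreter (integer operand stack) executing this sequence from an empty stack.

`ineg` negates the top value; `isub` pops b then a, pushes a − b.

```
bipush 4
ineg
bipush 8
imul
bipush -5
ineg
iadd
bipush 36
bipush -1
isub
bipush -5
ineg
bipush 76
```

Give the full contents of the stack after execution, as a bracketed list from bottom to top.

bipush 4  → [4]
ineg      → [-4]
bipush 8  → [-4, 8]
imul      → [-32]
bipush -5 → [-32, -5]
ineg      → [-32, 5]
iadd      → [-27]
bipush 36 → [-27, 36]
bipush -1 → [-27, 36, -1]
isub      → [-27, 37]
bipush -5 → [-27, 37, -5]
ineg      → [-27, 37, 5]
bipush 76 → [-27, 37, 5, 76]

[-27, 37, 5, 76]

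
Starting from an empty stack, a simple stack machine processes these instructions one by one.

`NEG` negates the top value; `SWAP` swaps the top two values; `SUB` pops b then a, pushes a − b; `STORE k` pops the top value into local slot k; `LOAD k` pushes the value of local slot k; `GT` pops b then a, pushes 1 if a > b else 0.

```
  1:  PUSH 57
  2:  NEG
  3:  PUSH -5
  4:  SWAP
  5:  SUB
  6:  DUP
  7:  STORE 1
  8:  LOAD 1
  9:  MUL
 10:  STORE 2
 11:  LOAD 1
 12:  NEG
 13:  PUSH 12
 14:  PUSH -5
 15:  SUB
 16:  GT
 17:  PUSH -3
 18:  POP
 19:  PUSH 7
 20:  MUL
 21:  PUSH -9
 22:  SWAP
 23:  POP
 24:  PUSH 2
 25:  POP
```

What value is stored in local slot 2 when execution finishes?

2704

PUSH 57 : 57
NEG     : -57
PUSH -5 : -57 -5
SWAP    : -5 -57
SUB     : 52
DUP     : 52 52
STORE 1 : 52
LOAD 1  : 52 52
MUL     : 2704
STORE 2 : (empty)
LOAD 1  : 52
NEG     : -52
PUSH 12 : -52 12
PUSH -5 : -52 12 -5
SUB     : -52 17
GT      : 0
PUSH -3 : 0 -3
POP     : 0
PUSH 7  : 0 7
MUL     : 0
PUSH -9 : 0 -9
SWAP    : -9 0
POP     : -9
PUSH 2  : -9 2
POP     : -9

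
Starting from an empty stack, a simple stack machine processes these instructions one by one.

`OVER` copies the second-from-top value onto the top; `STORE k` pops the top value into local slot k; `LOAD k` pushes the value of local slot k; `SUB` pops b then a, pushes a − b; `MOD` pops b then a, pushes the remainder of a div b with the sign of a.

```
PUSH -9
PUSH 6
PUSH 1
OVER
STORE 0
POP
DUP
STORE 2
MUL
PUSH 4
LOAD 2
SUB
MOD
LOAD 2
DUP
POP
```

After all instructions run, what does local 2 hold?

6

PUSH -9 : [-9]
PUSH 6  : [-9, 6]
PUSH 1  : [-9, 6, 1]
OVER    : [-9, 6, 1, 6]
STORE 0 : [-9, 6, 1]
POP     : [-9, 6]
DUP     : [-9, 6, 6]
STORE 2 : [-9, 6]
MUL     : [-54]
PUSH 4  : [-54, 4]
LOAD 2  : [-54, 4, 6]
SUB     : [-54, -2]
MOD     : [0]
LOAD 2  : [0, 6]
DUP     : [0, 6, 6]
POP     : [0, 6]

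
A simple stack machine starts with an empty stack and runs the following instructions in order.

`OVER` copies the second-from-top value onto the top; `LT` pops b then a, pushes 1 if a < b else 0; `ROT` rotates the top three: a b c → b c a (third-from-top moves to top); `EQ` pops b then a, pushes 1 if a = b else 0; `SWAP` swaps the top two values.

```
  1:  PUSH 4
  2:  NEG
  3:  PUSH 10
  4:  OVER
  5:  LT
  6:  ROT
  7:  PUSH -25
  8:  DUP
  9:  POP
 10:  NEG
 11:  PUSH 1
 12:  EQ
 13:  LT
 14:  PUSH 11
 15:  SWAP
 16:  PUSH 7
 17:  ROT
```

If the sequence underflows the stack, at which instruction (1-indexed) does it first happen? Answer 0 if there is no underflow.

PUSH 4  -> 4
NEG     -> -4
PUSH 10 -> -4 10
OVER    -> -4 10 -4
LT      -> -4 0
ROT  — needs 3 operands, stack has 2 → underflow

6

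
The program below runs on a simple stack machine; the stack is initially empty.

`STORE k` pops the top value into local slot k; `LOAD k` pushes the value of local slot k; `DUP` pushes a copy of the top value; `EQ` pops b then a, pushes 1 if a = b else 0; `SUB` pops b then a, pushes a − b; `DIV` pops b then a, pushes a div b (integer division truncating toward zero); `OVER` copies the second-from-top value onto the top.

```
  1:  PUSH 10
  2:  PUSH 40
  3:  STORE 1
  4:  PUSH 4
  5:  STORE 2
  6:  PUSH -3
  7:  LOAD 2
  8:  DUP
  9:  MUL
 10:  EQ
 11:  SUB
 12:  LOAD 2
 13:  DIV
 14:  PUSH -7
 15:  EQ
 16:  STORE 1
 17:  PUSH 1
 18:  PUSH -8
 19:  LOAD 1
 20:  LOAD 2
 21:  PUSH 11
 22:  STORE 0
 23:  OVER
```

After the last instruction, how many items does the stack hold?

PUSH 10 : 10
PUSH 40 : 10 40
STORE 1 : 10
PUSH 4  : 10 4
STORE 2 : 10
PUSH -3 : 10 -3
LOAD 2  : 10 -3 4
DUP     : 10 -3 4 4
MUL     : 10 -3 16
EQ      : 10 0
SUB     : 10
LOAD 2  : 10 4
DIV     : 2
PUSH -7 : 2 -7
EQ      : 0
STORE 1 : (empty)
PUSH 1  : 1
PUSH -8 : 1 -8
LOAD 1  : 1 -8 0
LOAD 2  : 1 -8 0 4
PUSH 11 : 1 -8 0 4 11
STORE 0 : 1 -8 0 4
OVER    : 1 -8 0 4 0

5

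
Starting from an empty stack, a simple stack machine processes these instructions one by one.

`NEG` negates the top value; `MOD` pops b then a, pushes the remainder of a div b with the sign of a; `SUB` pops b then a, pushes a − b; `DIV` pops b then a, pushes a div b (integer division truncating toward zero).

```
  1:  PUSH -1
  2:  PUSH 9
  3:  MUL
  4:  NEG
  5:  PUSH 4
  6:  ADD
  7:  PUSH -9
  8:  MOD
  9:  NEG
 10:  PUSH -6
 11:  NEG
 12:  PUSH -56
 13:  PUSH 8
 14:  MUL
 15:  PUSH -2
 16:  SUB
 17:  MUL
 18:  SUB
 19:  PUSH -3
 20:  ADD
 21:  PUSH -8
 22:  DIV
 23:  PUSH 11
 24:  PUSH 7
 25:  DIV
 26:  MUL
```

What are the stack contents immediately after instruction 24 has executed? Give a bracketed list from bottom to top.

PUSH -1  : [-1]
PUSH 9   : [-1, 9]
MUL      : [-9]
NEG      : [9]
PUSH 4   : [9, 4]
ADD      : [13]
PUSH -9  : [13, -9]
MOD      : [4]
NEG      : [-4]
PUSH -6  : [-4, -6]
NEG      : [-4, 6]
PUSH -56 : [-4, 6, -56]
PUSH 8   : [-4, 6, -56, 8]
MUL      : [-4, 6, -448]
PUSH -2  : [-4, 6, -448, -2]
SUB      : [-4, 6, -446]
MUL      : [-4, -2676]
SUB      : [2672]
PUSH -3  : [2672, -3]
ADD      : [2669]
PUSH -8  : [2669, -8]
DIV      : [-333]
PUSH 11  : [-333, 11]
PUSH 7   : [-333, 11, 7]

[-333, 11, 7]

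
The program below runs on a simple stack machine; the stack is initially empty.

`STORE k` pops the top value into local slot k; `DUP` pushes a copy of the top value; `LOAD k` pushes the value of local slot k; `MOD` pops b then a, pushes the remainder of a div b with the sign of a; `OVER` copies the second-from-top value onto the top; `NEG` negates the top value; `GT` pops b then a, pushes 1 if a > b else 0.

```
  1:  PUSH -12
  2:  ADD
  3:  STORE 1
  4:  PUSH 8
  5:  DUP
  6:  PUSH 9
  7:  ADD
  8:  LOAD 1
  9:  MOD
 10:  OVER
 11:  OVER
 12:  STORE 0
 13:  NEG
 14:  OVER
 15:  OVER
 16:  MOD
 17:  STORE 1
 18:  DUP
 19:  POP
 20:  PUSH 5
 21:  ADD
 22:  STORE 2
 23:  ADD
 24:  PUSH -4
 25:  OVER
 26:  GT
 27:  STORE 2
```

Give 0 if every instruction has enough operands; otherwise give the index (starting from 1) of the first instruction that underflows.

2

PUSH -12  [-12]
ADD  — needs 2 operands, stack has 1 → underflow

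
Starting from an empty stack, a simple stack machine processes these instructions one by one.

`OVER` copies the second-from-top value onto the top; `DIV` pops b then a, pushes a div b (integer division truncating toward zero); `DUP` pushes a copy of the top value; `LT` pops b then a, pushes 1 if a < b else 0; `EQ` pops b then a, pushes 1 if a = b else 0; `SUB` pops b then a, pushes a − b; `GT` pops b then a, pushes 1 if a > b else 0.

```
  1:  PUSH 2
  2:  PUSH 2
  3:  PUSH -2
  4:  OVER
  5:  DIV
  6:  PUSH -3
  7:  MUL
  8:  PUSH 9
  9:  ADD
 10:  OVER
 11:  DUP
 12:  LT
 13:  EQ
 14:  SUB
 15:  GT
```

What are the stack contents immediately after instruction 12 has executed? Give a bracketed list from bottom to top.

PUSH 2  → [2]
PUSH 2  → [2, 2]
PUSH -2 → [2, 2, -2]
OVER    → [2, 2, -2, 2]
DIV     → [2, 2, -1]
PUSH -3 → [2, 2, -1, -3]
MUL     → [2, 2, 3]
PUSH 9  → [2, 2, 3, 9]
ADD     → [2, 2, 12]
OVER    → [2, 2, 12, 2]
DUP     → [2, 2, 12, 2, 2]
LT      → [2, 2, 12, 0]

[2, 2, 12, 0]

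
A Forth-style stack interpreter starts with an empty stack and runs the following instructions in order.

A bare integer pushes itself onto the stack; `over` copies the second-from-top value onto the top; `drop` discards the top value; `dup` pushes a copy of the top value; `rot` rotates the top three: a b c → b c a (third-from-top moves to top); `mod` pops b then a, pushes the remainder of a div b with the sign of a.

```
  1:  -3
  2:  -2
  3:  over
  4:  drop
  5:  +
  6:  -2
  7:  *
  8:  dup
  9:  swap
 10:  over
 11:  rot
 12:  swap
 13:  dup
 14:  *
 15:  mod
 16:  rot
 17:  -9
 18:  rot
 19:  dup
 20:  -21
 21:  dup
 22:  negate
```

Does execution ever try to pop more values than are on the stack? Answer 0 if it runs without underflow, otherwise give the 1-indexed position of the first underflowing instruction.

16

-3   → -3
-2   → -3 -2
over → -3 -2 -3
drop → -3 -2
+    → -5
-2   → -5 -2
*    → 10
dup  → 10 10
swap → 10 10
over → 10 10 10
rot  → 10 10 10
swap → 10 10 10
dup  → 10 10 10 10
*    → 10 10 100
mod  → 10 10
rot  — needs 3 operands, stack has 2 → underflow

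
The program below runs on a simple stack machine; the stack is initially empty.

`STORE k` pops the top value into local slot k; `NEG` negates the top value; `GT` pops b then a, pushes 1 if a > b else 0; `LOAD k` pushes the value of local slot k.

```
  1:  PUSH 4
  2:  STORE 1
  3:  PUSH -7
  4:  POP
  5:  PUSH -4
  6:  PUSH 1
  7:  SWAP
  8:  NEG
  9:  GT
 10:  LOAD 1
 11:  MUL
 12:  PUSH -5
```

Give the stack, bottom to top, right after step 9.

[0]

PUSH 4  : [4]
STORE 1 : []
PUSH -7 : [-7]
POP     : []
PUSH -4 : [-4]
PUSH 1  : [-4, 1]
SWAP    : [1, -4]
NEG     : [1, 4]
GT      : [0]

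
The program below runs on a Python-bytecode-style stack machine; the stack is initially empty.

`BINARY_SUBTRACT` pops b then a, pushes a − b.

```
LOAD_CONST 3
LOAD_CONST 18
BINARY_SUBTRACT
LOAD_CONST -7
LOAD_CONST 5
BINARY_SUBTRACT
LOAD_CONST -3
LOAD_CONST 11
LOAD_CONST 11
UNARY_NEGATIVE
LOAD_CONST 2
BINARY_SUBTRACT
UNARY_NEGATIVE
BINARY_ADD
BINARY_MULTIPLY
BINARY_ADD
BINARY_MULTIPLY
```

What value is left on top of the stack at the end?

LOAD_CONST 3    → [3]
LOAD_CONST 18   → [3, 18]
BINARY_SUBTRACT → [-15]
LOAD_CONST -7   → [-15, -7]
LOAD_CONST 5    → [-15, -7, 5]
BINARY_SUBTRACT → [-15, -12]
LOAD_CONST -3   → [-15, -12, -3]
LOAD_CONST 11   → [-15, -12, -3, 11]
LOAD_CONST 11   → [-15, -12, -3, 11, 11]
UNARY_NEGATIVE  → [-15, -12, -3, 11, -11]
LOAD_CONST 2    → [-15, -12, -3, 11, -11, 2]
BINARY_SUBTRACT → [-15, -12, -3, 11, -13]
UNARY_NEGATIVE  → [-15, -12, -3, 11, 13]
BINARY_ADD      → [-15, -12, -3, 24]
BINARY_MULTIPLY → [-15, -12, -72]
BINARY_ADD      → [-15, -84]
BINARY_MULTIPLY → [1260]

1260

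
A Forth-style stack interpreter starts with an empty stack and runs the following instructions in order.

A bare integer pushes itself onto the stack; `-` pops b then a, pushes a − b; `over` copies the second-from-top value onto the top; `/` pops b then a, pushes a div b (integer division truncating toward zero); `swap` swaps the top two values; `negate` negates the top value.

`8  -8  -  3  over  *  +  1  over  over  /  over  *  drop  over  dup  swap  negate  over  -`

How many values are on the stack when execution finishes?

4

8      → [8]
-8     → [8, -8]
-      → [16]
3      → [16, 3]
over   → [16, 3, 16]
*      → [16, 48]
+      → [64]
1      → [64, 1]
over   → [64, 1, 64]
over   → [64, 1, 64, 1]
/      → [64, 1, 64]
over   → [64, 1, 64, 1]
*      → [64, 1, 64]
drop   → [64, 1]
over   → [64, 1, 64]
dup    → [64, 1, 64, 64]
swap   → [64, 1, 64, 64]
negate → [64, 1, 64, -64]
over   → [64, 1, 64, -64, 64]
-      → [64, 1, 64, -128]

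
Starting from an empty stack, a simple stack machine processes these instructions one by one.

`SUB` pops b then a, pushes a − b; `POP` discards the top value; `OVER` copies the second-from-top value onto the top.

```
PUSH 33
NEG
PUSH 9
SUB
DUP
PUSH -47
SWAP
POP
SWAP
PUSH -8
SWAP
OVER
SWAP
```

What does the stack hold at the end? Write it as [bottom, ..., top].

PUSH 33  → 33
NEG      → -33
PUSH 9   → -33 9
SUB      → -42
DUP      → -42 -42
PUSH -47 → -42 -42 -47
SWAP     → -42 -47 -42
POP      → -42 -47
SWAP     → -47 -42
PUSH -8  → -47 -42 -8
SWAP     → -47 -8 -42
OVER     → -47 -8 -42 -8
SWAP     → -47 -8 -8 -42

[-47, -8, -8, -42]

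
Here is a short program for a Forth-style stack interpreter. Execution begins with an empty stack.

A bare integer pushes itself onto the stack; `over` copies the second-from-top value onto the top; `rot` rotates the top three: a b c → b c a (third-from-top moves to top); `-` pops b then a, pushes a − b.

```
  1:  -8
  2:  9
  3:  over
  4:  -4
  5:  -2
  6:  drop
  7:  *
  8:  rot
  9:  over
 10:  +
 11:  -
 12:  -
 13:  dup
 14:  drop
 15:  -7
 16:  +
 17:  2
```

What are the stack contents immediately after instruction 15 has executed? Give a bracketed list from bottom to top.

-8   -> [-8]
9    -> [-8, 9]
over -> [-8, 9, -8]
-4   -> [-8, 9, -8, -4]
-2   -> [-8, 9, -8, -4, -2]
drop -> [-8, 9, -8, -4]
*    -> [-8, 9, 32]
rot  -> [9, 32, -8]
over -> [9, 32, -8, 32]
+    -> [9, 32, 24]
-    -> [9, 8]
-    -> [1]
dup  -> [1, 1]
drop -> [1]
-7   -> [1, -7]

[1, -7]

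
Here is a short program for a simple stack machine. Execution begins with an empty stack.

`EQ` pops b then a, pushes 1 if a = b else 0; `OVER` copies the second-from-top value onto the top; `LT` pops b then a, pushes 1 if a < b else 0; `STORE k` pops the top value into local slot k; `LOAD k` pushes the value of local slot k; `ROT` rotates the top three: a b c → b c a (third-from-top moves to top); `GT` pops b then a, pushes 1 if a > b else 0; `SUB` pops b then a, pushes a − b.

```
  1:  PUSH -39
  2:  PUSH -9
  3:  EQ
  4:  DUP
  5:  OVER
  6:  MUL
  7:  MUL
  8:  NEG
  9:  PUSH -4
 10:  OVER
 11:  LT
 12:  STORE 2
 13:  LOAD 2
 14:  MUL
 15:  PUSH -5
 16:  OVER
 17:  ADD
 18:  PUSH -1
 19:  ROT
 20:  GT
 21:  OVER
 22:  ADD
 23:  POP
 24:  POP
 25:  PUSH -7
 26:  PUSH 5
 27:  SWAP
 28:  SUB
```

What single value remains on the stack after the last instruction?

PUSH -39  -39
PUSH -9   -39 -9
EQ        0
DUP       0 0
OVER      0 0 0
MUL       0 0
MUL       0
NEG       0
PUSH -4   0 -4
OVER      0 -4 0
LT        0 1
STORE 2   0
LOAD 2    0 1
MUL       0
PUSH -5   0 -5
OVER      0 -5 0
ADD       0 -5
PUSH -1   0 -5 -1
ROT       -5 -1 0
GT        -5 0
OVER      -5 0 -5
ADD       -5 -5
POP       -5
POP       (empty)
PUSH -7   -7
PUSH 5    -7 5
SWAP      5 -7
SUB       12

12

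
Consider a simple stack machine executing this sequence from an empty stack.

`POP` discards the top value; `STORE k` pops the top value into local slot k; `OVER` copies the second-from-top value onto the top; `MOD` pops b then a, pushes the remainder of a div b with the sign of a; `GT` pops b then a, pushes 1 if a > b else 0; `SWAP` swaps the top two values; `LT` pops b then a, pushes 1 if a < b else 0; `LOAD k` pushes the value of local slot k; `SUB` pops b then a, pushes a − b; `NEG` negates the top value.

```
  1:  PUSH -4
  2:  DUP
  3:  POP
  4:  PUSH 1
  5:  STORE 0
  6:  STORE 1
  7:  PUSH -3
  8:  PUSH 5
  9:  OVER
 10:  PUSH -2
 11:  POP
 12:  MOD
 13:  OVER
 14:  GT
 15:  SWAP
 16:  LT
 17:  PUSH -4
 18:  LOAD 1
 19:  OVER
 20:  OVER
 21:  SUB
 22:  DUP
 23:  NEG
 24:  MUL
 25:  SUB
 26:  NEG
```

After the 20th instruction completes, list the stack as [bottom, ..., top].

PUSH -4 : [-4]
DUP     : [-4, -4]
POP     : [-4]
PUSH 1  : [-4, 1]
STORE 0 : [-4]
STORE 1 : []
PUSH -3 : [-3]
PUSH 5  : [-3, 5]
OVER    : [-3, 5, -3]
PUSH -2 : [-3, 5, -3, -2]
POP     : [-3, 5, -3]
MOD     : [-3, 2]
OVER    : [-3, 2, -3]
GT      : [-3, 1]
SWAP    : [1, -3]
LT      : [0]
PUSH -4 : [0, -4]
LOAD 1  : [0, -4, -4]
OVER    : [0, -4, -4, -4]
OVER    : [0, -4, -4, -4, -4]

[0, -4, -4, -4, -4]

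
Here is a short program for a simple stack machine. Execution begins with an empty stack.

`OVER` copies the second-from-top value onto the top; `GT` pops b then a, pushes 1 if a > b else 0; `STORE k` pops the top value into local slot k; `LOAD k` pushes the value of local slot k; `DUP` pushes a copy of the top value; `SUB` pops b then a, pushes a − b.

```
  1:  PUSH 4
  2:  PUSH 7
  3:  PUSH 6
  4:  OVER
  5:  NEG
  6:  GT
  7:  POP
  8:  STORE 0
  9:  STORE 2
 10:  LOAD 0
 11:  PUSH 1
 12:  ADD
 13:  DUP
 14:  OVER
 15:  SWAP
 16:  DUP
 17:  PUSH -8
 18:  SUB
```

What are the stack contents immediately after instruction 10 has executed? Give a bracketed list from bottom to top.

[7]

PUSH 4   4
PUSH 7   4 7
PUSH 6   4 7 6
OVER     4 7 6 7
NEG      4 7 6 -7
GT       4 7 1
POP      4 7
STORE 0  4
STORE 2  (empty)
LOAD 0   7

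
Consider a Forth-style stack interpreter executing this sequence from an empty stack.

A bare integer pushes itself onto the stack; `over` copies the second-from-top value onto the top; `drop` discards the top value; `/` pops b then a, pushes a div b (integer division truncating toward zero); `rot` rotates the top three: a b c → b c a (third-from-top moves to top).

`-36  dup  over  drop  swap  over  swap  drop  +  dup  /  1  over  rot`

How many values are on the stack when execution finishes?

3

-36  → -36
dup  → -36 -36
over → -36 -36 -36
drop → -36 -36
swap → -36 -36
over → -36 -36 -36
swap → -36 -36 -36
drop → -36 -36
+    → -72
dup  → -72 -72
/    → 1
1    → 1 1
over → 1 1 1
rot  → 1 1 1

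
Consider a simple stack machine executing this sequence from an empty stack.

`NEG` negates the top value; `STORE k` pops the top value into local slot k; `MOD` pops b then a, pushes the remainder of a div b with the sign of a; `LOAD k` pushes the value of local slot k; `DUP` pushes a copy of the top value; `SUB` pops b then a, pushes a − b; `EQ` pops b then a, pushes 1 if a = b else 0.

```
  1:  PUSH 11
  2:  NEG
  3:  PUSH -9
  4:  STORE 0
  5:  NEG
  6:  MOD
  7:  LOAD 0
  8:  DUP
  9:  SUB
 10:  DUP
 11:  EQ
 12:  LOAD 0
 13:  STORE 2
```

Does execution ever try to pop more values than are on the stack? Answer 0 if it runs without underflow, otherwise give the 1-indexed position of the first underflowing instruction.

6

PUSH 11 : [11]
NEG     : [-11]
PUSH -9 : [-11, -9]
STORE 0 : [-11]
NEG     : [11]
MOD  — needs 2 operands, stack has 1 → underflow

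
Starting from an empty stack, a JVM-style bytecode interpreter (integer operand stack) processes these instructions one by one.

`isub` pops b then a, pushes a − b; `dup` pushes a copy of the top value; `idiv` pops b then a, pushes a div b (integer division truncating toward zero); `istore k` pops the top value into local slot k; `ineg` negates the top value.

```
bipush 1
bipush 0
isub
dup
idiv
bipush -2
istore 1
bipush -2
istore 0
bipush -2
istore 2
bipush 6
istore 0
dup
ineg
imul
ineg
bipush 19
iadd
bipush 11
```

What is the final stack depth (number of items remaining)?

2

bipush 1  -> 1
bipush 0  -> 1 0
isub      -> 1
dup       -> 1 1
idiv      -> 1
bipush -2 -> 1 -2
istore 1  -> 1
bipush -2 -> 1 -2
istore 0  -> 1
bipush -2 -> 1 -2
istore 2  -> 1
bipush 6  -> 1 6
istore 0  -> 1
dup       -> 1 1
ineg      -> 1 -1
imul      -> -1
ineg      -> 1
bipush 19 -> 1 19
iadd      -> 20
bipush 11 -> 20 11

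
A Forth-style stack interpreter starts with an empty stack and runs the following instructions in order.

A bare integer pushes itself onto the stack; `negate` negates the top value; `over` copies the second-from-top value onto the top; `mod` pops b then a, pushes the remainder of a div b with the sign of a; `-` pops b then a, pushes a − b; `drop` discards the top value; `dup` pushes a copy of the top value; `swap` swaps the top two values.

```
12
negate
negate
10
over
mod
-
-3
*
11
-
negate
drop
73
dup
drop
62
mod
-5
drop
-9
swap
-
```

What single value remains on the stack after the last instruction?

-20

12     : [12]
negate : [-12]
negate : [12]
10     : [12, 10]
over   : [12, 10, 12]
mod    : [12, 10]
-      : [2]
-3     : [2, -3]
*      : [-6]
11     : [-6, 11]
-      : [-17]
negate : [17]
drop   : []
73     : [73]
dup    : [73, 73]
drop   : [73]
62     : [73, 62]
mod    : [11]
-5     : [11, -5]
drop   : [11]
-9     : [11, -9]
swap   : [-9, 11]
-      : [-20]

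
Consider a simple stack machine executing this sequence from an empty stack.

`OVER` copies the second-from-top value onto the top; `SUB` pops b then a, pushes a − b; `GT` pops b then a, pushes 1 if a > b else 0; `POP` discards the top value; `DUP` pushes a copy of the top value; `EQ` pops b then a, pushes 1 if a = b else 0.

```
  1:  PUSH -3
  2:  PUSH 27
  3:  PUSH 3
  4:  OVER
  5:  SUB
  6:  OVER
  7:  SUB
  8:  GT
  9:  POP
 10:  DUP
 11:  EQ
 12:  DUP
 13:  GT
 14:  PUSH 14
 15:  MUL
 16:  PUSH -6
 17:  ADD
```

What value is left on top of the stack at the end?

-6

PUSH -3 → -3
PUSH 27 → -3 27
PUSH 3  → -3 27 3
OVER    → -3 27 3 27
SUB     → -3 27 -24
OVER    → -3 27 -24 27
SUB     → -3 27 -51
GT      → -3 1
POP     → -3
DUP     → -3 -3
EQ      → 1
DUP     → 1 1
GT      → 0
PUSH 14 → 0 14
MUL     → 0
PUSH -6 → 0 -6
ADD     → -6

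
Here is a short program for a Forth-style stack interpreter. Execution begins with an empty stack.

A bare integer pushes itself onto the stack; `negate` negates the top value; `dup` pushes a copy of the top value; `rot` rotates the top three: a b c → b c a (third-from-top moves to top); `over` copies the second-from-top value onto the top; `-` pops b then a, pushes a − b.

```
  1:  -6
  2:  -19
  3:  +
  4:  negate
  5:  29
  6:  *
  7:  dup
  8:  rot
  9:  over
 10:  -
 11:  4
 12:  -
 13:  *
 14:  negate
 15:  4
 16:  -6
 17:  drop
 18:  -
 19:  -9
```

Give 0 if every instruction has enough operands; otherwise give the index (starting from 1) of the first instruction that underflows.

8

-6     → -6
-19    → -6 -19
+      → -25
negate → 25
29     → 25 29
*      → 725
dup    → 725 725
rot  — needs 3 operands, stack has 2 → underflow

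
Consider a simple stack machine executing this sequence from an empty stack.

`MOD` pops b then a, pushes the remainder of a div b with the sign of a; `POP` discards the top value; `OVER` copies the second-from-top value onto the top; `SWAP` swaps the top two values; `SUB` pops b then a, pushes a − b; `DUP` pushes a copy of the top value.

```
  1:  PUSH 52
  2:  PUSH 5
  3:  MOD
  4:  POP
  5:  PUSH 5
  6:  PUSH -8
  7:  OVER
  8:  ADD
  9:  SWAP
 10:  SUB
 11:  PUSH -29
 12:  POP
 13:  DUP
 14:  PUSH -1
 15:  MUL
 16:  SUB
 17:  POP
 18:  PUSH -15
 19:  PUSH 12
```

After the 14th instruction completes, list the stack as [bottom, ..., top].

PUSH 52  → [52]
PUSH 5   → [52, 5]
MOD      → [2]
POP      → []
PUSH 5   → [5]
PUSH -8  → [5, -8]
OVER     → [5, -8, 5]
ADD      → [5, -3]
SWAP     → [-3, 5]
SUB      → [-8]
PUSH -29 → [-8, -29]
POP      → [-8]
DUP      → [-8, -8]
PUSH -1  → [-8, -8, -1]

[-8, -8, -1]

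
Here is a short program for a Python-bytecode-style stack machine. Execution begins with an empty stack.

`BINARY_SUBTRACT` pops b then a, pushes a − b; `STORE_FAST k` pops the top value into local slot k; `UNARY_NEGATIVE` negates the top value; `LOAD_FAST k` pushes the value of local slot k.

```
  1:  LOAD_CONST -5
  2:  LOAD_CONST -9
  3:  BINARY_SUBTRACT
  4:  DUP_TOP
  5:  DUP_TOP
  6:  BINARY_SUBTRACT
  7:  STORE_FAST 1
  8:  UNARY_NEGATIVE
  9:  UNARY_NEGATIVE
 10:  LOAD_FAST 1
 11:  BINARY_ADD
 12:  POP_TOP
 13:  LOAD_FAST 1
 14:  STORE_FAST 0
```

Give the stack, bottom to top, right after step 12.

[]

LOAD_CONST -5   → [-5]
LOAD_CONST -9   → [-5, -9]
BINARY_SUBTRACT → [4]
DUP_TOP         → [4, 4]
DUP_TOP         → [4, 4, 4]
BINARY_SUBTRACT → [4, 0]
STORE_FAST 1    → [4]
UNARY_NEGATIVE  → [-4]
UNARY_NEGATIVE  → [4]
LOAD_FAST 1     → [4, 0]
BINARY_ADD      → [4]
POP_TOP         → []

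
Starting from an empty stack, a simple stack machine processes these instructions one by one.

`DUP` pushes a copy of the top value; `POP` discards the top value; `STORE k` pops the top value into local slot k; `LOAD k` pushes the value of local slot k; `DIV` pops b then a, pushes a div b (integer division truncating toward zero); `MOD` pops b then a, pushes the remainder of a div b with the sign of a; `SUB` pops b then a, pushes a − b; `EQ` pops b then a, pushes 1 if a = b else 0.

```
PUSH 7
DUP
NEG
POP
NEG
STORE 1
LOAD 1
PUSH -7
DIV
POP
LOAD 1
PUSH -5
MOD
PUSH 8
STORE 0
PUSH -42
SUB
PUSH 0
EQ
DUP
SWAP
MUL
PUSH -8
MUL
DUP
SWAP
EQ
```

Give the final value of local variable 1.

PUSH 7   : [7]
DUP      : [7, 7]
NEG      : [7, -7]
POP      : [7]
NEG      : [-7]
STORE 1  : []
LOAD 1   : [-7]
PUSH -7  : [-7, -7]
DIV      : [1]
POP      : []
LOAD 1   : [-7]
PUSH -5  : [-7, -5]
MOD      : [-2]
PUSH 8   : [-2, 8]
STORE 0  : [-2]
PUSH -42 : [-2, -42]
SUB      : [40]
PUSH 0   : [40, 0]
EQ       : [0]
DUP      : [0, 0]
SWAP     : [0, 0]
MUL      : [0]
PUSH -8  : [0, -8]
MUL      : [0]
DUP      : [0, 0]
SWAP     : [0, 0]
EQ       : [1]

-7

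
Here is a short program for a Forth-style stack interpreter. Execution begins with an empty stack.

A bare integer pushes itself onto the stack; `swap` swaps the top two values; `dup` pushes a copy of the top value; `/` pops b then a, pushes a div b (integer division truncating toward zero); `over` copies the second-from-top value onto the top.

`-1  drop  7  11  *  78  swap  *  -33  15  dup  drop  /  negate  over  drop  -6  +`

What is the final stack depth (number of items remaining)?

-1     → [-1]
drop   → []
7      → [7]
11     → [7, 11]
*      → [77]
78     → [77, 78]
swap   → [78, 77]
*      → [6006]
-33    → [6006, -33]
15     → [6006, -33, 15]
dup    → [6006, -33, 15, 15]
drop   → [6006, -33, 15]
/      → [6006, -2]
negate → [6006, 2]
over   → [6006, 2, 6006]
drop   → [6006, 2]
-6     → [6006, 2, -6]
+      → [6006, -4]

2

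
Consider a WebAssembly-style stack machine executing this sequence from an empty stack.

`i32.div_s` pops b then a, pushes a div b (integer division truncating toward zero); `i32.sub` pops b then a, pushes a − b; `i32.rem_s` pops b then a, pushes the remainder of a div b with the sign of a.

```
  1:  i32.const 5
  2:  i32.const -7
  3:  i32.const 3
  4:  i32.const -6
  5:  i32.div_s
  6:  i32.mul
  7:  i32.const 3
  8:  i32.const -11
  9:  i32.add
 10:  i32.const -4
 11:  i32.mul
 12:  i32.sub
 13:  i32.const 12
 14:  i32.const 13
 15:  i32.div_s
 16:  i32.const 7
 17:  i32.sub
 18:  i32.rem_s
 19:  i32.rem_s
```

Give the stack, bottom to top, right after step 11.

i32.const 5   : [5]
i32.const -7  : [5, -7]
i32.const 3   : [5, -7, 3]
i32.const -6  : [5, -7, 3, -6]
i32.div_s     : [5, -7, 0]
i32.mul       : [5, 0]
i32.const 3   : [5, 0, 3]
i32.const -11 : [5, 0, 3, -11]
i32.add       : [5, 0, -8]
i32.const -4  : [5, 0, -8, -4]
i32.mul       : [5, 0, 32]

[5, 0, 32]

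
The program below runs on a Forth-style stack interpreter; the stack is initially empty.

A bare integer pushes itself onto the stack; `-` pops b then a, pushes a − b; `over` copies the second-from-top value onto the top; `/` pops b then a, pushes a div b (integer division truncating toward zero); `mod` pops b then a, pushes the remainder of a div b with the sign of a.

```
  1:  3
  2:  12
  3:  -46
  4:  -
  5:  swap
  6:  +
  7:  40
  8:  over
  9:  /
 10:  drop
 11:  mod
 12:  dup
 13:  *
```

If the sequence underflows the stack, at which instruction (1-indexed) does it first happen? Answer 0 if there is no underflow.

11

3     3
12    3 12
-46   3 12 -46
-     3 58
swap  58 3
+     61
40    61 40
over  61 40 61
/     61 0
drop  61
mod  — needs 2 operands, stack has 1 → underflow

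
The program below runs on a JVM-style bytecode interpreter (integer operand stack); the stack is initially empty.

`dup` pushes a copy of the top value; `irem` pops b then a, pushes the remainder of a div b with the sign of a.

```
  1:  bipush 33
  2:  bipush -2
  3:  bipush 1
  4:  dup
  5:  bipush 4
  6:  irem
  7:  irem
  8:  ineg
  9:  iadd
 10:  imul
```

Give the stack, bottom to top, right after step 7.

bipush 33 -> [33]
bipush -2 -> [33, -2]
bipush 1  -> [33, -2, 1]
dup       -> [33, -2, 1, 1]
bipush 4  -> [33, -2, 1, 1, 4]
irem      -> [33, -2, 1, 1]
irem      -> [33, -2, 0]

[33, -2, 0]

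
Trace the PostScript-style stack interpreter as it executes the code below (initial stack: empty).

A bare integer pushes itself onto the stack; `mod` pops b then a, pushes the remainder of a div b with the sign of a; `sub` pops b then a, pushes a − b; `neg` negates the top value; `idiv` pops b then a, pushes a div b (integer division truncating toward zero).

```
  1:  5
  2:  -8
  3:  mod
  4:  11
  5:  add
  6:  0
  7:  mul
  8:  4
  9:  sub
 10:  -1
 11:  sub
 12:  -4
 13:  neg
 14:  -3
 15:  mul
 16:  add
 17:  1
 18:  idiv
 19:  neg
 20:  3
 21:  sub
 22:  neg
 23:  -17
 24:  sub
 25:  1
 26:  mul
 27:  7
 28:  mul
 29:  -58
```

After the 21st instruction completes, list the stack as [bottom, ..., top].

5     [5]
-8    [5, -8]
mod   [5]
11    [5, 11]
add   [16]
0     [16, 0]
mul   [0]
4     [0, 4]
sub   [-4]
-1    [-4, -1]
sub   [-3]
-4    [-3, -4]
neg   [-3, 4]
-3    [-3, 4, -3]
mul   [-3, -12]
add   [-15]
1     [-15, 1]
idiv  [-15]
neg   [15]
3     [15, 3]
sub   [12]

[12]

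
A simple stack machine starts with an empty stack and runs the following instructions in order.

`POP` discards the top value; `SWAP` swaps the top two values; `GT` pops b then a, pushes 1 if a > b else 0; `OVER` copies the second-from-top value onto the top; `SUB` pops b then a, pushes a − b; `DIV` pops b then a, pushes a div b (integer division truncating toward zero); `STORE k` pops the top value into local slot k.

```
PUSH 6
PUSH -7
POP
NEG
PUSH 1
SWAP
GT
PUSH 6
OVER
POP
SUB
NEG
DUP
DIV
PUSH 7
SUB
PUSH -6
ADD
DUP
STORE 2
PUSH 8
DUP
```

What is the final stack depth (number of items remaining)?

3

PUSH 6  → 6
PUSH -7 → 6 -7
POP     → 6
NEG     → -6
PUSH 1  → -6 1
SWAP    → 1 -6
GT      → 1
PUSH 6  → 1 6
OVER    → 1 6 1
POP     → 1 6
SUB     → -5
NEG     → 5
DUP     → 5 5
DIV     → 1
PUSH 7  → 1 7
SUB     → -6
PUSH -6 → -6 -6
ADD     → -12
DUP     → -12 -12
STORE 2 → -12
PUSH 8  → -12 8
DUP     → -12 8 8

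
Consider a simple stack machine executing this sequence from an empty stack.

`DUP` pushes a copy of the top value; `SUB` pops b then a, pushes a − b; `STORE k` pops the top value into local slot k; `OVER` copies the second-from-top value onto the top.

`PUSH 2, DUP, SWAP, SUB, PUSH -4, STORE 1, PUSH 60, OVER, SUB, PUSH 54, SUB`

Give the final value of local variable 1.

PUSH 2   [2]
DUP      [2, 2]
SWAP     [2, 2]
SUB      [0]
PUSH -4  [0, -4]
STORE 1  [0]
PUSH 60  [0, 60]
OVER     [0, 60, 0]
SUB      [0, 60]
PUSH 54  [0, 60, 54]
SUB      [0, 6]

-4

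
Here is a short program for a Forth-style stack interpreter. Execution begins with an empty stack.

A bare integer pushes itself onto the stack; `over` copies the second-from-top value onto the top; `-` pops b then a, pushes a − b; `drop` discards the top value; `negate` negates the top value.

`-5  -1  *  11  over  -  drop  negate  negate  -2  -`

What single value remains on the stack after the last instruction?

7

-5     : [-5]
-1     : [-5, -1]
*      : [5]
11     : [5, 11]
over   : [5, 11, 5]
-      : [5, 6]
drop   : [5]
negate : [-5]
negate : [5]
-2     : [5, -2]
-      : [7]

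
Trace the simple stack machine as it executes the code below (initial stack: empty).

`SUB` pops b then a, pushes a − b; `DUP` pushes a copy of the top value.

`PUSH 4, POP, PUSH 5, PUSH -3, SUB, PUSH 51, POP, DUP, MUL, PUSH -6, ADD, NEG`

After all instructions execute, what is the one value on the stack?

PUSH 4  -> [4]
POP     -> []
PUSH 5  -> [5]
PUSH -3 -> [5, -3]
SUB     -> [8]
PUSH 51 -> [8, 51]
POP     -> [8]
DUP     -> [8, 8]
MUL     -> [64]
PUSH -6 -> [64, -6]
ADD     -> [58]
NEG     -> [-58]

-58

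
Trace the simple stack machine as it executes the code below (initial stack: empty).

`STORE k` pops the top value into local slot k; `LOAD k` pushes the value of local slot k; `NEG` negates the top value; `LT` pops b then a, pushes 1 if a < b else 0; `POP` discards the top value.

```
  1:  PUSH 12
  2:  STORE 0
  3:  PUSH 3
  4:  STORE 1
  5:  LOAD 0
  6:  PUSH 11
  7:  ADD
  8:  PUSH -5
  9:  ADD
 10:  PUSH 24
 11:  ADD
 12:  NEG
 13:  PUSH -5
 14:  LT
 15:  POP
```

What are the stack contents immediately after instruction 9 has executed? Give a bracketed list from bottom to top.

[18]

PUSH 12 → 12
STORE 0 → (empty)
PUSH 3  → 3
STORE 1 → (empty)
LOAD 0  → 12
PUSH 11 → 12 11
ADD     → 23
PUSH -5 → 23 -5
ADD     → 18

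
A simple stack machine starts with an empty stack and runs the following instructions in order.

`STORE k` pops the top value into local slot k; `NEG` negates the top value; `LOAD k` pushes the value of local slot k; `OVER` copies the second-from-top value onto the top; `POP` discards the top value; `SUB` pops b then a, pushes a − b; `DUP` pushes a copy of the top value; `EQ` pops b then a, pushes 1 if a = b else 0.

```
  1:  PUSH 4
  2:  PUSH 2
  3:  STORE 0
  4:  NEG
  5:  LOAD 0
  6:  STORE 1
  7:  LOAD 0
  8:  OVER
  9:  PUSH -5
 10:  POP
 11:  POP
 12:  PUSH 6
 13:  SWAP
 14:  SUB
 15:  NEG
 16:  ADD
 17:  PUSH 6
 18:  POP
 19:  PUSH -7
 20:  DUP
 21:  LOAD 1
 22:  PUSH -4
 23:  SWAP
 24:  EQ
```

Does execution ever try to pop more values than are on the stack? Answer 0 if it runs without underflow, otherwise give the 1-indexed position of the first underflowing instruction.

PUSH 4  → 4
PUSH 2  → 4 2
STORE 0 → 4
NEG     → -4
LOAD 0  → -4 2
STORE 1 → -4
LOAD 0  → -4 2
OVER    → -4 2 -4
PUSH -5 → -4 2 -4 -5
POP     → -4 2 -4
POP     → -4 2
PUSH 6  → -4 2 6
SWAP    → -4 6 2
SUB     → -4 4
NEG     → -4 -4
ADD     → -8
PUSH 6  → -8 6
POP     → -8
PUSH -7 → -8 -7
DUP     → -8 -7 -7
LOAD 1  → -8 -7 -7 2
PUSH -4 → -8 -7 -7 2 -4
SWAP    → -8 -7 -7 -4 2
EQ      → -8 -7 -7 0

0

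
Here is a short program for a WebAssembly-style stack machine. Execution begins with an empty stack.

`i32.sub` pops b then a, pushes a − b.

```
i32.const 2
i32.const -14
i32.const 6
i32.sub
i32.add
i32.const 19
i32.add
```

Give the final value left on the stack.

i32.const 2    2
i32.const -14  2 -14
i32.const 6    2 -14 6
i32.sub        2 -20
i32.add        -18
i32.const 19   -18 19
i32.add        1

1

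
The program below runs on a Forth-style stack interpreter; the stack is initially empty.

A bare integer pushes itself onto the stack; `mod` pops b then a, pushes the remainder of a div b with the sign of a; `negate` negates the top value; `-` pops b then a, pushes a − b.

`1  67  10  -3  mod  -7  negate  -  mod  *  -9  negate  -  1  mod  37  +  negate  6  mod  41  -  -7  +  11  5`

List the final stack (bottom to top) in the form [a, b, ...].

1      : [1]
67     : [1, 67]
10     : [1, 67, 10]
-3     : [1, 67, 10, -3]
mod    : [1, 67, 1]
-7     : [1, 67, 1, -7]
negate : [1, 67, 1, 7]
-      : [1, 67, -6]
mod    : [1, 1]
*      : [1]
-9     : [1, -9]
negate : [1, 9]
-      : [-8]
1      : [-8, 1]
mod    : [0]
37     : [0, 37]
+      : [37]
negate : [-37]
6      : [-37, 6]
mod    : [-1]
41     : [-1, 41]
-      : [-42]
-7     : [-42, -7]
+      : [-49]
11     : [-49, 11]
5      : [-49, 11, 5]

[-49, 11, 5]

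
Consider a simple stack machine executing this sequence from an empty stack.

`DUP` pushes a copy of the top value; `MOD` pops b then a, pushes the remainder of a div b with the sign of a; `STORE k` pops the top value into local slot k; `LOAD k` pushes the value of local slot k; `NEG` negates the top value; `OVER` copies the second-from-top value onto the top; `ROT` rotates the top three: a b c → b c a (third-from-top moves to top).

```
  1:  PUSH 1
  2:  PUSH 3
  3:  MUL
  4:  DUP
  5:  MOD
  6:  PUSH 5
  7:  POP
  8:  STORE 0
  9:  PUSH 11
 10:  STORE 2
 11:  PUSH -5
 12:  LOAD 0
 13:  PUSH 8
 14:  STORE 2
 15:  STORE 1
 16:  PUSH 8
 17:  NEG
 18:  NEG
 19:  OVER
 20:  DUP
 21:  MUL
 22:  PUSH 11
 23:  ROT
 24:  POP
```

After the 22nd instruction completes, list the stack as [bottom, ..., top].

PUSH 1  → 1
PUSH 3  → 1 3
MUL     → 3
DUP     → 3 3
MOD     → 0
PUSH 5  → 0 5
POP     → 0
STORE 0 → (empty)
PUSH 11 → 11
STORE 2 → (empty)
PUSH -5 → -5
LOAD 0  → -5 0
PUSH 8  → -5 0 8
STORE 2 → -5 0
STORE 1 → -5
PUSH 8  → -5 8
NEG     → -5 -8
NEG     → -5 8
OVER    → -5 8 -5
DUP     → -5 8 -5 -5
MUL     → -5 8 25
PUSH 11 → -5 8 25 11

[-5, 8, 25, 11]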